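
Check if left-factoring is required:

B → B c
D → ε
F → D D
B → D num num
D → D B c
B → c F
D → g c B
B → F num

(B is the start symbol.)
No, left-factoring is not needed

Left-factoring is needed when two productions for the same non-terminal
share a common prefix on the right-hand side.

Productions for B:
  B → B c
  B → D num num
  B → c F
  B → F num
Productions for D:
  D → ε
  D → D B c
  D → g c B

No common prefixes found.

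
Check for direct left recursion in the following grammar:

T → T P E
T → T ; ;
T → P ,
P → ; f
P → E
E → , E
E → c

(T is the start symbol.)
Direct left recursion occurs when N → N α for some non-terminal N (the right-hand side begins with the left-hand side itself).

T → T P E: LEFT RECURSIVE (starts with T)
T → T ; ;: LEFT RECURSIVE (starts with T)
T → P ,: starts with P
P → ; f: starts with ';'
P → E: starts with E
E → , E: starts with ','
E → c: starts with c

The grammar has direct left recursion on: T.

Answer: Yes, T is left-recursive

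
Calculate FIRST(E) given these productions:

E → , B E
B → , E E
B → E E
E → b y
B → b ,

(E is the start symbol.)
{ ',', 'b' }

From E → , B E:
  - ',' is a terminal: add ',' and stop
From E → b y:
  - b is a terminal: add 'b' and stop

Collecting: FIRST(E) = { ',', 'b' }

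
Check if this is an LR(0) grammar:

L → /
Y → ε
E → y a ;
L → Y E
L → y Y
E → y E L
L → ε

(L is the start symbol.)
Augment with L' → L and build the canonical LR(0) collection (I0 = CLOSURE({[L' → . L]}), then GOTO on every symbol after a dot until no new states appear). It has 12 states:
  I0: { [L → . /], [L → . Y E], [L → . y Y], [L → .], [L' → . L], [Y → .] }  — shift, 2 reduces
  I1: { [L → / .] }  — reduce
  I2: { [L' → L .] }  — accept
  I3: { [E → . y E L], [E → . y a ;], [L → Y . E] }  — shift
  I4: { [L → y . Y], [Y → .] }  — reduce
  I5: { [L → y Y .] }  — reduce
  I6: { [L → Y E .] }  — reduce
  I7: { [E → . y E L], [E → . y a ;], [E → y . E L], [E → y . a ;] }  — shift
  I8: { [E → y E . L], [L → . /], [L → . Y E], [L → . y Y], [L → .], [Y → .] }  — shift, 2 reduces
  I9: { [E → y a . ;] }  — shift
  I10: { [E → y a ; .] }  — reduce
  I11: { [E → y E L .] }  — reduce

Conflict in state I0:
  Shift-reduce conflict between [L → .] and [L → . /]
So the grammar is NOT LR(0).

Answer: No. Shift-reduce conflict between [L → .] and [L → . /]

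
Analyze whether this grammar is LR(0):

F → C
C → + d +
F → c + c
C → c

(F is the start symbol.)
A grammar is LR(0) if no state in the canonical LR(0) collection has:
  - both a shift item (dot before a terminal) and a complete item (shift-reduce conflict), or
  - two or more complete items (reduce-reduce conflict; the accept item [F' → F .] counts as a complete item here).

Augment with F' → F and build the canonical LR(0) collection (I0 = CLOSURE({[F' → . F]}), then GOTO on every symbol after a dot until no new states appear). It has 9 states:
  I0: { [C → . + d +], [C → . c], [F → . C], [F → . c + c], [F' → . F] }  — shift
  I1: { [C → + . d +] }  — shift
  I2: { [F → C .] }  — reduce
  I3: { [F' → F .] }  — accept
  I4: { [C → c .], [F → c . + c] }  — shift, reduce
  I5: { [F → c + . c] }  — shift
  I6: { [F → c + c .] }  — reduce
  I7: { [C → + d . +] }  — shift
  I8: { [C → + d + .] }  — reduce

Conflict in state I4:
  Shift-reduce conflict between [C → c .] and [F → c . + c]
So the grammar is NOT LR(0).

Answer: No. Shift-reduce conflict between [C → c .] and [F → c . + c]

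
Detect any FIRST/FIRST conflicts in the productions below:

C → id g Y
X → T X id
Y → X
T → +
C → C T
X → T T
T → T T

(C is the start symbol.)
Yes. C → id g Y / C → C T on { 'id' }; X → T X id / X → T T on { '+' }; T → '+' / T → T T on { '+' }

A FIRST/FIRST conflict occurs when two productions N → α and N → β for the same non-terminal have FIRST(α) ∩ FIRST(β) ≠ ∅ (with ε ∈ FIRST of a nullable right-hand side, so two nullable alternatives also conflict).

FIRST sets of the non-terminals at (or reachable through a nullable prefix from) the front of some alternative:
  FIRST(C) = { 'id' }
  FIRST(T) = { '+' }

Productions for C:
  C → id g Y: FIRST = { 'id' }
  C → C T: FIRST = { 'id' }
Productions for X:
  X → T X id: FIRST = { '+' }
  X → T T: FIRST = { '+' }
Productions for T:
  T → +: FIRST = { '+' }
  T → T T: FIRST = { '+' }
Y has only one production, so no FIRST/FIRST conflict is possible there.

Conflict for C: C → id g Y and C → C T
  Overlap: { 'id' }
Conflict for X: X → T X id and X → T T
  Overlap: { '+' }
Conflict for T: T → + and T → T T
  Overlap: { '+' }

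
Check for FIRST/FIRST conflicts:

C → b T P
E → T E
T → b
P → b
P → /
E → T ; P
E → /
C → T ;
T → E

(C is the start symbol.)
FIRST sets of the non-terminals at (or reachable through a nullable prefix from) the front of some alternative:
  FIRST(T) = { '/', 'b' }
  FIRST(E) = { '/', 'b' }

Productions for C:
  C → b T P: FIRST = { 'b' }
  C → T ;: FIRST = { '/', 'b' }
Productions for E:
  E → T E: FIRST = { '/', 'b' }
  E → T ; P: FIRST = { '/', 'b' }
  E → /: FIRST = { '/' }
Productions for T:
  T → b: FIRST = { 'b' }
  T → E: FIRST = { '/', 'b' }
Productions for P:
  P → b: FIRST = { 'b' }
  P → /: FIRST = { '/' }

Conflict for C: C → b T P and C → T ;
  Overlap: { 'b' }
Conflict for E: E → T E and E → T ; P
  Overlap: { '/', 'b' }
Conflict for E: E → T E and E → /
  Overlap: { '/' }
Conflict for E: E → T ; P and E → /
  Overlap: { '/' }
Conflict for T: T → b and T → E
  Overlap: { 'b' }

Answer: Yes. C → b T P / C → T ';' on { 'b' }; E → T E / E → T ';' P on { '/', 'b' }; E → T E / E → '/' on { '/' }; E → T ';' P / E → '/' on { '/' }; T → b / T → E on { 'b' }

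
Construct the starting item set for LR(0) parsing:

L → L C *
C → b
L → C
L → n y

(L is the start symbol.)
First, augment the grammar with L' → L
I₀ = CLOSURE({ [L' → . L] }):
  [L' → . L] has the dot before L: add [L → . L C *], [L → . C], [L → . n y]
  [L → . C] has the dot before C: add [C → . b]
No further items can be added.

I₀ = { [C → . b], [L → . C], [L → . L C *], [L → . n y], [L' → . L] }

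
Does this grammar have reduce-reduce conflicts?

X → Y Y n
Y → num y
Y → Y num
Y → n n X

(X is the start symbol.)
No reduce-reduce conflicts

A reduce-reduce conflict occurs when an LR(0) state has two complete items [A → α .] and [B → β .] — both call for a reduction, and with no lookahead the parser cannot choose between them.

Augment with X' → X and build the canonical LR(0) collection (I0 = CLOSURE({[X' → . X]}), then GOTO on every symbol after a dot until no new states appear). It has 12 states:
  I0: { [X → . Y Y n], [X' → . X], [Y → . Y num], [Y → . n n X], [Y → . num y] }  — shift
  I1: { [X' → X .] }  — accept
  I2: { [X → Y . Y n], [Y → . Y num], [Y → . n n X], [Y → . num y], [Y → Y . num] }  — shift
  I3: { [Y → n . n X] }  — shift
  I4: { [Y → num . y] }  — shift
  I5: { [Y → num y .] }  — reduce
  I6: { [X → . Y Y n], [Y → . Y num], [Y → . n n X], [Y → . num y], [Y → n n . X] }  — shift
  I7: { [Y → n n X .] }  — reduce
  I8: { [X → Y Y . n], [Y → Y . num] }  — shift
  I9: { [Y → Y num .], [Y → num . y] }  — shift, reduce
  I10: { [X → Y Y n .] }  — reduce
  I11: { [Y → Y num .] }  — reduce

No state contains more than one complete item.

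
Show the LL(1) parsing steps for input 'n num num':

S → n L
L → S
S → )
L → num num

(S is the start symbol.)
Stack is shown with the top on the left.

Stack      Input        Action
------------------------------
S $        n num num $  output S → n L
n L $      n num num $  match 'n'
L $        num num $    output L → num num
num num $  num num $    match 'num'
num $      num $        match 'num'
$          $            accept

The string is accepted.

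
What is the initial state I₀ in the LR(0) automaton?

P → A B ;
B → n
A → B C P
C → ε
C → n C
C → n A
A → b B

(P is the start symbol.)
{ [A → . B C P], [A → . b B], [B → . n], [P → . A B ;], [P' → . P] }

First, augment the grammar with P' → P
I₀ = CLOSURE({ [P' → . P] }):
  [P' → . P] has the dot before P: add [P → . A B ;]
  [P → . A B ;] has the dot before A: add [A → . B C P], [A → . b B]
  [A → . B C P] has the dot before B: add [B → . n]
No further items can be added.

I₀ = { [A → . B C P], [A → . b B], [B → . n], [P → . A B ;], [P' → . P] }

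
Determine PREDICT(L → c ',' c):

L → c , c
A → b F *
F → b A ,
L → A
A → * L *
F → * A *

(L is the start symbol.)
{ 'c' }

PREDICT(L → c ',' c) = (FIRST(RHS) \ {ε}) ∪ (FOLLOW(L) if ε ∈ FIRST(RHS), i.e. RHS ⇒* ε)
FIRST(c ',' c) = { 'c' }
ε ∉ FIRST(c ',' c), so FOLLOW(L) is not added.
PREDICT(L → c ',' c) = { 'c' }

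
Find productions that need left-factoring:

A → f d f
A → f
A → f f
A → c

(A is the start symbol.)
Left-factoring is needed when two productions for the same non-terminal
share a common prefix on the right-hand side.

Productions for A:
  A → f d f
  A → f
  A → f f
  A → c

Found common prefix 'f' in productions for A

Answer: Yes, A has productions with common prefix 'f'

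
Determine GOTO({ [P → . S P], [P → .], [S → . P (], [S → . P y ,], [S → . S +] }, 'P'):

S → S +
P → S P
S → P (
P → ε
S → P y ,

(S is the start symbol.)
GOTO(I, 'P') = CLOSURE({ [A → αX.β] : [A → α.Xβ] ∈ I, X = 'P' })

Items with dot before 'P', with the dot advanced:
  [S → . P (] → [S → P . (]
  [S → . P y ,] → [S → P . y ,]
Closure adds nothing (no advanced item has the dot before a non-terminal).

GOTO = { [S → P . (], [S → P . y ,] }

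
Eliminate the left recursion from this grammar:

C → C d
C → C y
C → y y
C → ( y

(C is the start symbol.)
C is directly left-recursive. The standard transformation for
  A → A α₁ | ... | A α_m | β₁ | ... | β_n
is
  A  → β₁ A' | ... | β_n A'
  A' → α₁ A' | ... | α_m A' | ε

C → y y becomes C → y y C'
C → ( y becomes C → ( y C'
C → C d becomes C' → d C'
C → C y becomes C' → y C'
Add C' → ε

Resulting grammar:
C → y y C'
C → ( y C'
C' → d C'
C' → y C'
C' → ε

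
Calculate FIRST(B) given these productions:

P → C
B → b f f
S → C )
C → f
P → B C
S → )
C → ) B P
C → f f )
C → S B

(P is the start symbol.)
{ 'b' }

To compute FIRST(B), examine every production with B on the left-hand side, reading each right-hand side left to right until a non-nullable symbol is reached.

From B → b f f:
  - b is a terminal: add 'b' and stop

Collecting: FIRST(B) = { 'b' }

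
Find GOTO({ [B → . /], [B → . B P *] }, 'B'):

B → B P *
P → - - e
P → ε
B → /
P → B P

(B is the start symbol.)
GOTO(I, 'B') = CLOSURE({ [A → αX.β] : [A → α.Xβ] ∈ I, X = 'B' })

Items with dot before 'B', with the dot advanced:
  [B → . B P *] → [B → B . P *]
Closure of the advanced items:
  [B → B . P *] has the dot before P: add [P → . - - e], [P → .], [P → . B P]
  [P → . B P] has the dot before B: add [B → . B P *], [B → . /]

GOTO = { [B → . /], [B → . B P *], [B → B . P *], [P → . - - e], [P → . B P], [P → .] }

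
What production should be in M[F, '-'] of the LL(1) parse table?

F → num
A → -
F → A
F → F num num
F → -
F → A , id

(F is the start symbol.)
F → A, F → F num num, F → -, F → A , id

To find M[F, '-'], we find productions for F where '-' is in the predict set (PREDICT(N → α) = (FIRST(α) \ {ε}) ∪ (FOLLOW(N) if α ⇒* ε)).

Relevant sets:
  FIRST(A) = { '-' }
  FIRST(F) = { '-', 'num' }

F → num: PREDICT = { 'num' }
F → A: PREDICT = { '-' }
  '-' is in predict set, so this production goes in M[F, '-']
F → F num num: PREDICT = { '-', 'num' }
  '-' is in predict set, so this production goes in M[F, '-']
F → -: PREDICT = { '-' }
  '-' is in predict set, so this production goes in M[F, '-']
F → A , id: PREDICT = { '-' }
  '-' is in predict set, so this production goes in M[F, '-']

M[F, '-'] = F → A, F → F num num, F → -, F → A , id  (a multiply-defined cell — the grammar is not LL(1))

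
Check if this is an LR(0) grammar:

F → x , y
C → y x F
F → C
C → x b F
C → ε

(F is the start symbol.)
A grammar is LR(0) if no state in the canonical LR(0) collection has:
  - both a shift item (dot before a terminal) and a complete item (shift-reduce conflict), or
  - two or more complete items (reduce-reduce conflict; the accept item [F' → F .] counts as a complete item here).

Augment with F' → F and build the canonical LR(0) collection (I0 = CLOSURE({[F' → . F]}), then GOTO on every symbol after a dot until no new states appear). It has 11 states:
  I0: { [C → . x b F], [C → . y x F], [C → .], [F → . C], [F → . x , y], [F' → . F] }  — shift, reduce
  I1: { [F → C .] }  — reduce
  I2: { [F' → F .] }  — accept
  I3: { [C → x . b F], [F → x . , y] }  — shift
  I4: { [C → y . x F] }  — shift
  I5: { [C → . x b F], [C → . y x F], [C → .], [C → y x . F], [F → . C], [F → . x , y] }  — shift, reduce
  I6: { [C → y x F .] }  — reduce
  I7: { [F → x , . y] }  — shift
  I8: { [C → . x b F], [C → . y x F], [C → .], [C → x b . F], [F → . C], [F → . x , y] }  — shift, reduce
  I9: { [C → x b F .] }  — reduce
  I10: { [F → x , y .] }  — reduce

Conflict in state I0:
  Shift-reduce conflict between [C → .] and [C → . x b F]
So the grammar is NOT LR(0).

Answer: No. Shift-reduce conflict between [C → .] and [C → . x b F]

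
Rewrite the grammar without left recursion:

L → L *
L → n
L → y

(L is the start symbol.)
L is directly left-recursive. The standard transformation for
  A → A α₁ | ... | A α_m | β₁ | ... | β_n
is
  A  → β₁ A' | ... | β_n A'
  A' → α₁ A' | ... | α_m A' | ε

L → n becomes L → n L'
L → y becomes L → y L'
L → L * becomes L' → * L'
Add L' → ε

Resulting grammar:
L → n L'
L → y L'
L' → * L'
L' → ε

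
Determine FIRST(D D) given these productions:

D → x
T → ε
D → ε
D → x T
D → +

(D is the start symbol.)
{ '+', 'x', ε }

FIRST sets of the non-terminals involved (from the grammar, by fixed-point iteration):
  FIRST(D) = { '+', 'x', ε }

To compute FIRST(D D), process the symbols left to right:
Symbol D is a non-terminal. Add FIRST(D) \ {ε} = { '+', 'x' }
D is nullable (ε ∈ FIRST(D)), continue to the next symbol.
Symbol D is a non-terminal. Add FIRST(D) \ {ε} = { '+', 'x' }
D is nullable (ε ∈ FIRST(D)), continue to the next symbol.
All symbols are nullable, so ε is in the result.
FIRST(D D) = { '+', 'x', ε }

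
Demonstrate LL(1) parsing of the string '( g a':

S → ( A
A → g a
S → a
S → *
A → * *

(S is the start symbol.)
Stack is shown with the top on the left.

Stack  Input    Action
----------------------
S $    ( g a $  output S → ( A
( A $  ( g a $  match '('
A $    g a $    output A → g a
g a $  g a $    match 'g'
a $    a $      match 'a'
$      $        accept

The string is accepted.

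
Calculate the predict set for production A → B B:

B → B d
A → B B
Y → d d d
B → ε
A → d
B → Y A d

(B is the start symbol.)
{ 'd' }

PREDICT(A → B B) = (FIRST(RHS) \ {ε}) ∪ (FOLLOW(A) if ε ∈ FIRST(RHS), i.e. RHS ⇒* ε)
FIRST(B) = { 'd', ε }
FIRST(B B) = { 'd', ε }
ε ∈ FIRST(B B) (the right-hand side is nullable), so add FOLLOW(A) = { 'd' }
PREDICT(A → B B) = { 'd' }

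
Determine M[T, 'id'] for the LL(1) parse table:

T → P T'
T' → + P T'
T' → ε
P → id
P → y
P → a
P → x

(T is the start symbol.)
T → P T'

To find M[T, 'id'], we find productions for T where 'id' is in the predict set (PREDICT(N → α) = (FIRST(α) \ {ε}) ∪ (FOLLOW(N) if α ⇒* ε)).

Relevant sets:
  FIRST(P) = { 'a', 'id', 'x', 'y' }

T → P T': PREDICT = { 'a', 'id', 'x', 'y' }
  'id' is in predict set, so this production goes in M[T, 'id']

M[T, 'id'] = T → P T'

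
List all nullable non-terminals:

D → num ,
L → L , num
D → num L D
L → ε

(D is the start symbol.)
A non-terminal is nullable if it can derive ε (the empty string): either it has an ε-production, or it has a production whose right-hand side consists entirely of nullable non-terminals.

ε-productions: L → ε
So L is immediately nullable.
No further non-terminal can be added: every production for the remaining non-terminals contains a terminal or a non-nullable non-terminal.
Nullable = { 'L' }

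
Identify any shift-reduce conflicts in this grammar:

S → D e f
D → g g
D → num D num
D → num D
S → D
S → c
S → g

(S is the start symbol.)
Yes — I1: [S → D .] vs [S → D . e f]; I4: [S → g .] vs [D → g . g]; I6: [D → num D .] vs [D → num D . num]

A shift-reduce conflict occurs when an LR(0) state has both:
  - a complete (reduce) item [A → α .] (dot at the end), and
  - a shift item [B → β . c γ] (dot before a terminal).

Augment with S' → S and build the canonical LR(0) collection (I0 = CLOSURE({[S' → . S]}), then GOTO on every symbol after a dot until no new states appear). It has 12 states:
  I0: { [D → . g g], [D → . num D num], [D → . num D], [S → . D e f], [S → . D], [S → . c], [S → . g], [S' → . S] }  — shift
  I1: { [S → D . e f], [S → D .] }  — shift, reduce
  I2: { [S' → S .] }  — accept
  I3: { [S → c .] }  — reduce
  I4: { [D → g . g], [S → g .] }  — shift, reduce
  I5: { [D → . g g], [D → . num D num], [D → . num D], [D → num . D num], [D → num . D] }  — shift
  I6: { [D → num D . num], [D → num D .] }  — shift, reduce
  I7: { [D → g . g] }  — shift
  I8: { [D → g g .] }  — reduce
  I9: { [D → num D num .] }  — reduce
  I10: { [S → D e . f] }  — shift
  I11: { [S → D e f .] }  — reduce

I1 contains reduce item [S → D .] and shift item [S → D . e f] — shift-reduce conflict.
I4 contains reduce item [S → g .] and shift item [D → g . g] — shift-reduce conflict.
I6 contains reduce item [D → num D .] and shift item [D → num D . num] — shift-reduce conflict.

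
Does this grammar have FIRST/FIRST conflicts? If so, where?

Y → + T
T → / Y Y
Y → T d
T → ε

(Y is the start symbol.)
No FIRST/FIRST conflicts.

A FIRST/FIRST conflict occurs when two productions N → α and N → β for the same non-terminal have FIRST(α) ∩ FIRST(β) ≠ ∅ (with ε ∈ FIRST of a nullable right-hand side, so two nullable alternatives also conflict).

FIRST sets of the non-terminals at (or reachable through a nullable prefix from) the front of some alternative:
  FIRST(T) = { '/', ε }

Productions for Y:
  Y → + T: FIRST = { '+' }
  Y → T d: FIRST = { '/', 'd' }
Productions for T:
  T → / Y Y: FIRST = { '/' }
  T → ε: FIRST = { ε }

All alternatives of each non-terminal have pairwise disjoint FIRST sets.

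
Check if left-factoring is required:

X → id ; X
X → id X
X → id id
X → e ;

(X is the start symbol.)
Left-factoring is needed when two productions for the same non-terminal
share a common prefix on the right-hand side.

Productions for X:
  X → id ; X
  X → id X
  X → id id
  X → e ;

Found common prefix 'id' in productions for X

Answer: Yes, X has productions with common prefix 'id'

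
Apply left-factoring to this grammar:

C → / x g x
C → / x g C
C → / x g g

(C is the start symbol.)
C → / x g C'
C' → x
C' → C
C' → g

Left-factoring transforms A → αβ₁ | αβ₂ into A → αA' and A' → β₁ | β₂
(α is the longest common prefix among the alternatives). Repeat until
no nonterminal has two alternatives with a common prefix.

Round 1: C has alternatives sharing prefix '/ x g'. Introduce C': C → / x g C'
  Add: C' → x
  Add: C' → C
  Add: C' → g

No remaining common prefixes — done.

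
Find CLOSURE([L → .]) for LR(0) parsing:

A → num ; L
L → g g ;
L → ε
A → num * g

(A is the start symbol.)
To compute CLOSURE, for each item [A → α.Bβ] where B is a non-terminal, add [B → .γ] for all productions B → γ; repeat for the newly added items until nothing changes.

Start with: [L → .]
The dot is at the end, so nothing is added.

CLOSURE = { [L → .] }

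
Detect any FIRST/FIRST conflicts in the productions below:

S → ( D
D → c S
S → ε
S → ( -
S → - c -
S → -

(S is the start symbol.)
Yes. S → '(' D / S → '(' '-' on { '(' }; S → '-' c '-' / S → '-' on { '-' }

A FIRST/FIRST conflict occurs when two productions N → α and N → β for the same non-terminal have FIRST(α) ∩ FIRST(β) ≠ ∅ (with ε ∈ FIRST of a nullable right-hand side, so two nullable alternatives also conflict).

Productions for S:
  S → ( D: FIRST = { '(' }
  S → ε: FIRST = { ε }
  S → ( -: FIRST = { '(' }
  S → - c -: FIRST = { '-' }
  S → -: FIRST = { '-' }
D has only one production, so no FIRST/FIRST conflict is possible there.

Conflict for S: S → ( D and S → ( -
  Overlap: { '(' }
Conflict for S: S → - c - and S → -
  Overlap: { '-' }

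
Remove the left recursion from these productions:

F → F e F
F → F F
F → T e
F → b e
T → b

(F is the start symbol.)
F is directly left-recursive. The standard transformation for
  A → A α₁ | ... | A α_m | β₁ | ... | β_n
is
  A  → β₁ A' | ... | β_n A'
  A' → α₁ A' | ... | α_m A' | ε

F → T e becomes F → T e F'
F → b e becomes F → b e F'
F → F e F becomes F' → e F F'
F → F F becomes F' → F F'
Add F' → ε

Productions for other non-terminals are unchanged:
  T → b

Resulting grammar:
F → T e F'
F → b e F'
F' → e F F'
F' → F F'
F' → ε
T → b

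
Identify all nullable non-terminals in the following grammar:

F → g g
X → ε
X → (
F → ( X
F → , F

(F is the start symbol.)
{ 'X' }

A non-terminal is nullable if it can derive ε (the empty string): either it has an ε-production, or it has a production whose right-hand side consists entirely of nullable non-terminals.

ε-productions: X → ε
So X is immediately nullable.
No further non-terminal can be added: every production for the remaining non-terminals contains a terminal or a non-nullable non-terminal.
Nullable = { 'X' }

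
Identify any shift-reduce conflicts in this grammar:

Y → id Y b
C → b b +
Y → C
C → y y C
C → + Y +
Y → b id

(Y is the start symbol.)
A shift-reduce conflict occurs when an LR(0) state has both:
  - a complete (reduce) item [A → α .] (dot at the end), and
  - a shift item [B → β . c γ] (dot before a terminal).

Augment with Y' → Y and build the canonical LR(0) collection (I0 = CLOSURE({[Y' → . Y]}), then GOTO on every symbol after a dot until no new states appear). It has 17 states:
  I0: { [C → . + Y +], [C → . b b +], [C → . y y C], [Y → . C], [Y → . b id], [Y → . id Y b], [Y' → . Y] }  — shift
  I1: { [C → + . Y +], [C → . + Y +], [C → . b b +], [C → . y y C], [Y → . C], [Y → . b id], [Y → . id Y b] }  — shift
  I2: { [Y → C .] }  — reduce
  I3: { [Y' → Y .] }  — accept
  I4: { [C → b . b +], [Y → b . id] }  — shift
  I5: { [C → . + Y +], [C → . b b +], [C → . y y C], [Y → . C], [Y → . b id], [Y → . id Y b], [Y → id . Y b] }  — shift
  I6: { [C → y . y C] }  — shift
  I7: { [C → . + Y +], [C → . b b +], [C → . y y C], [C → y y . C] }  — shift
  I8: { [C → y y C .] }  — reduce
  I9: { [C → b . b +] }  — shift
  I10: { [C → b b . +] }  — shift
  I11: { [C → b b + .] }  — reduce
  I12: { [Y → id Y . b] }  — shift
  I13: { [Y → id Y b .] }  — reduce
  I14: { [Y → b id .] }  — reduce
  I15: { [C → + Y . +] }  — shift
  I16: { [C → + Y + .] }  — reduce

No state contains both a complete item and a shift item.

Answer: No shift-reduce conflicts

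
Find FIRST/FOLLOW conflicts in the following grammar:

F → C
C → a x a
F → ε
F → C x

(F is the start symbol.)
No FIRST/FOLLOW conflicts.

Nullable non-terminals: F.
FIRST sets used below: FIRST(C) = { 'a' }

F: nullable alternative(s) F → ε; FOLLOW(F) = { $ }
  F → C: FIRST \ {ε} = { 'a' } — disjoint from FOLLOW(F)
  F → ε: FIRST \ {ε} = { } — this is the only nullable alternative, skip
  F → C x: FIRST \ {ε} = { 'a' } — disjoint from FOLLOW(F)

C has no nullable alternative, so no FIRST/FOLLOW check is needed there.

No FIRST/FOLLOW conflicts found.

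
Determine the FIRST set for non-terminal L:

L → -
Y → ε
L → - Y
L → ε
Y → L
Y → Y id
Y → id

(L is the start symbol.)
{ '-', ε }

To compute FIRST(L), examine every production with L on the left-hand side, reading each right-hand side left to right until a non-nullable symbol is reached.

From L → -:
  - '-' is a terminal: add '-' and stop
From L → - Y:
  - '-' is a terminal: add '-' and stop
From L → ε:
  - ε-production, so ε ∈ FIRST(L)

Collecting: FIRST(L) = { '-', ε }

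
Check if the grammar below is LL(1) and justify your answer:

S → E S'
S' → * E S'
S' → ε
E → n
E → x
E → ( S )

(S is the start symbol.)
Yes, the grammar is LL(1).

Relevant sets:
  FOLLOW(S') = { $, ')' }

For S':
  PREDICT(S' → '*' E S') = { '*' }
  PREDICT(S' → ε) = { $, ')' }
For E:
  PREDICT(E → n) = { 'n' }
  PREDICT(E → x) = { 'x' }
  PREDICT(E → '(' S ')') = { '(' }
S has a single production, so nothing to check there.

All predict sets are disjoint. The grammar IS LL(1).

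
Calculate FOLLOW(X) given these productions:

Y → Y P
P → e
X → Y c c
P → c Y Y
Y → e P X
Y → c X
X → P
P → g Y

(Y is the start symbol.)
To compute FOLLOW(X), find every occurrence of X on a right-hand side N → α X β: add FIRST(β) \ {ε}, and if β is empty or nullable also add FOLLOW(N). Iterate to a fixed point.

In Y → e P X: X is at the end, add FOLLOW(Y)
In Y → c X: X is at the end, add FOLLOW(Y)

The FOLLOW sets referred to above (computed the same way, to a fixed point):
  FOLLOW(Y) = { $, 'c', 'e', 'g' }

Taking the union: FOLLOW(X) = { $, 'c', 'e', 'g' }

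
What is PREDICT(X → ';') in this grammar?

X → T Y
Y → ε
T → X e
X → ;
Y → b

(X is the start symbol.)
PREDICT(X → ';') = (FIRST(RHS) \ {ε}) ∪ (FOLLOW(X) if ε ∈ FIRST(RHS), i.e. RHS ⇒* ε)
FIRST(';') = { ';' }
ε ∉ FIRST(';'), so FOLLOW(X) is not added.
PREDICT(X → ';') = { ';' }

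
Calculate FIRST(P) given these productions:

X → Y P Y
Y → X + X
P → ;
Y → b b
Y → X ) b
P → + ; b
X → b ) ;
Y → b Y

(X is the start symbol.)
{ '+', ';' }

To compute FIRST(P), examine every production with P on the left-hand side, reading each right-hand side left to right until a non-nullable symbol is reached.

From P → ;:
  - ';' is a terminal: add ';' and stop
From P → + ; b:
  - '+' is a terminal: add '+' and stop

Collecting: FIRST(P) = { '+', ';' }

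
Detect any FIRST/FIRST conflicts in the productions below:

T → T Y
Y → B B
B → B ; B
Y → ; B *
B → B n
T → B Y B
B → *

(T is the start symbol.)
Yes. T → T Y / T → B Y B on { '*' }; B → B ';' B / B → B n on { '*' }; B → B ';' B / B → '*' on { '*' }; B → B n / B → '*' on { '*' }

A FIRST/FIRST conflict occurs when two productions N → α and N → β for the same non-terminal have FIRST(α) ∩ FIRST(β) ≠ ∅ (with ε ∈ FIRST of a nullable right-hand side, so two nullable alternatives also conflict).

FIRST sets of the non-terminals at (or reachable through a nullable prefix from) the front of some alternative:
  FIRST(T) = { '*' }
  FIRST(B) = { '*' }

Productions for T:
  T → T Y: FIRST = { '*' }
  T → B Y B: FIRST = { '*' }
Productions for Y:
  Y → B B: FIRST = { '*' }
  Y → ; B *: FIRST = { ';' }
Productions for B:
  B → B ; B: FIRST = { '*' }
  B → B n: FIRST = { '*' }
  B → *: FIRST = { '*' }

Conflict for T: T → T Y and T → B Y B
  Overlap: { '*' }
Conflict for B: B → B ; B and B → B n
  Overlap: { '*' }
Conflict for B: B → B ; B and B → *
  Overlap: { '*' }
Conflict for B: B → B n and B → *
  Overlap: { '*' }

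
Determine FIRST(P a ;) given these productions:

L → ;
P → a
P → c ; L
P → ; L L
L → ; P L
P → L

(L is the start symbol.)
FIRST sets of the non-terminals involved (from the grammar, by fixed-point iteration):
  FIRST(P) = { ';', 'a', 'c' }

To compute FIRST(P a ;), process the symbols left to right:
Symbol P is a non-terminal. Add FIRST(P) \ {ε} = { ';', 'a', 'c' }
P is not nullable (ε ∉ FIRST(P)), so stop here.
FIRST(P a ;) = { ';', 'a', 'c' }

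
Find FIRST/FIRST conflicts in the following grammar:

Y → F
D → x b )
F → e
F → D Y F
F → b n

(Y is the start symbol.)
No FIRST/FIRST conflicts.

FIRST sets of the non-terminals at (or reachable through a nullable prefix from) the front of some alternative:
  FIRST(D) = { 'x' }

Productions for F:
  F → e: FIRST = { 'e' }
  F → D Y F: FIRST = { 'x' }
  F → b n: FIRST = { 'b' }
Y, D have only one production, so no FIRST/FIRST conflict is possible there.

All alternatives of each non-terminal have pairwise disjoint FIRST sets.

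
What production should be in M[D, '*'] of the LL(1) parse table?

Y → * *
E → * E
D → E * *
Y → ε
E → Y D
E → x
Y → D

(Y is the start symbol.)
D → E * *

To find M[D, '*'], we find productions for D where '*' is in the predict set (PREDICT(N → α) = (FIRST(α) \ {ε}) ∪ (FOLLOW(N) if α ⇒* ε)).

Relevant sets:
  FIRST(E) = { '*', 'x' }

D → E * *: PREDICT = { '*', 'x' }
  '*' is in predict set, so this production goes in M[D, '*']

M[D, '*'] = D → E * *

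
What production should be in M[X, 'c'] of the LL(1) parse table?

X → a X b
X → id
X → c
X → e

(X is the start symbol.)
To find M[X, 'c'], we find productions for X where 'c' is in the predict set (PREDICT(N → α) = (FIRST(α) \ {ε}) ∪ (FOLLOW(N) if α ⇒* ε)).

X → a X b: PREDICT = { 'a' }
X → id: PREDICT = { 'id' }
X → c: PREDICT = { 'c' }
  'c' is in predict set, so this production goes in M[X, 'c']
X → e: PREDICT = { 'e' }

M[X, 'c'] = X → c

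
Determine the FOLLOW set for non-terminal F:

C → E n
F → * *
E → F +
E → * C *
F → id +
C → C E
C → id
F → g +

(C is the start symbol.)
{ '+' }

To compute FOLLOW(F), find every occurrence of F on a right-hand side N → α F β: add FIRST(β) \ {ε}, and if β is empty or nullable also add FOLLOW(N). Iterate to a fixed point.

In E → F +: F is followed by '+', add FIRST('+') \ {ε} = { '+' }

Taking the union: FOLLOW(F) = { '+' }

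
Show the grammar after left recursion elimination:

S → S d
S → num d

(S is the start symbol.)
S → num d S'
S' → d S'
S' → ε

S is directly left-recursive. The standard transformation for
  A → A α₁ | ... | A α_m | β₁ | ... | β_n
is
  A  → β₁ A' | ... | β_n A'
  A' → α₁ A' | ... | α_m A' | ε

S → num d becomes S → num d S'
S → S d becomes S' → d S'
Add S' → ε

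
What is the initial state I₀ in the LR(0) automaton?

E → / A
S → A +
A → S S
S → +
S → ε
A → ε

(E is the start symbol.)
{ [E → . / A], [E' → . E] }

First, augment the grammar with E' → E
I₀ = CLOSURE({ [E' → . E] }):
  [E' → . E] has the dot before E: add [E → . / A]
No further items can be added.

I₀ = { [E → . / A], [E' → . E] }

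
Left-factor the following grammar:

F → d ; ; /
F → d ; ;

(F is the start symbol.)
Left-factoring transforms A → αβ₁ | αβ₂ into A → αA' and A' → β₁ | β₂
(α is the longest common prefix among the alternatives). Repeat until
no nonterminal has two alternatives with a common prefix.

Round 1: F has alternatives sharing prefix 'd ; ;'. Introduce F': F → d ; ; F'
  Add: F' → /
  Add: F' → ε

No remaining common prefixes — done.

Resulting grammar:
F → d ; ; F'
F' → /
F' → ε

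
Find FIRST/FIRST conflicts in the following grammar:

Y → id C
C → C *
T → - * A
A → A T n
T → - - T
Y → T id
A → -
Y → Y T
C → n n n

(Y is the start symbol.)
A FIRST/FIRST conflict occurs when two productions N → α and N → β for the same non-terminal have FIRST(α) ∩ FIRST(β) ≠ ∅ (with ε ∈ FIRST of a nullable right-hand side, so two nullable alternatives also conflict).

FIRST sets of the non-terminals at (or reachable through a nullable prefix from) the front of some alternative:
  FIRST(T) = { '-' }
  FIRST(Y) = { '-', 'id' }
  FIRST(C) = { 'n' }
  FIRST(A) = { '-' }

Productions for Y:
  Y → id C: FIRST = { 'id' }
  Y → T id: FIRST = { '-' }
  Y → Y T: FIRST = { '-', 'id' }
Productions for C:
  C → C *: FIRST = { 'n' }
  C → n n n: FIRST = { 'n' }
Productions for T:
  T → - * A: FIRST = { '-' }
  T → - - T: FIRST = { '-' }
Productions for A:
  A → A T n: FIRST = { '-' }
  A → -: FIRST = { '-' }

Conflict for Y: Y → id C and Y → Y T
  Overlap: { 'id' }
Conflict for Y: Y → T id and Y → Y T
  Overlap: { '-' }
Conflict for C: C → C * and C → n n n
  Overlap: { 'n' }
Conflict for T: T → - * A and T → - - T
  Overlap: { '-' }
Conflict for A: A → A T n and A → -
  Overlap: { '-' }

Answer: Yes. Y → id C / Y → Y T on { 'id' }; Y → T id / Y → Y T on { '-' }; C → C '*' / C → n n n on { 'n' }; T → '-' '*' A / T → '-' '-' T on { '-' }; A → A T n / A → '-' on { '-' }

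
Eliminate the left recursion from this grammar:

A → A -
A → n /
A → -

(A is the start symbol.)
A is directly left-recursive. The standard transformation for
  A → A α₁ | ... | A α_m | β₁ | ... | β_n
is
  A  → β₁ A' | ... | β_n A'
  A' → α₁ A' | ... | α_m A' | ε

A → n / becomes A → n / A'
A → - becomes A → - A'
A → A - becomes A' → - A'
Add A' → ε

Resulting grammar:
A → n / A'
A → - A'
A' → - A'
A' → ε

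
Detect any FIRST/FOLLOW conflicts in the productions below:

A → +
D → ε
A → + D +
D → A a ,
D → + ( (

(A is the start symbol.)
Yes. D → A a ',' with FOLLOW(D) on { '+' }; D → '+' '(' '(' with FOLLOW(D) on { '+' }

Nullable non-terminals: D.
FIRST sets used below: FIRST(A) = { '+' }

D: nullable alternative(s) D → ε; FOLLOW(D) = { '+' }
  D → ε: FIRST \ {ε} = { } — this is the only nullable alternative, skip
  D → A a ,: FIRST \ {ε} = { '+' } — overlaps FOLLOW(D) on { '+' }: CONFLICT
  D → + ( (: FIRST \ {ε} = { '+' } — overlaps FOLLOW(D) on { '+' }: CONFLICT

A has no nullable alternative, so no FIRST/FOLLOW check is needed there.

So the grammar has 2 FIRST/FOLLOW conflicts (marked CONFLICT above).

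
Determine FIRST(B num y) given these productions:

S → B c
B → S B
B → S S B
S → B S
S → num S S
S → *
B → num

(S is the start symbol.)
{ '*', 'num' }

FIRST sets of the non-terminals involved (from the grammar, by fixed-point iteration):
  FIRST(B) = { '*', 'num' }

To compute FIRST(B num y), process the symbols left to right:
Symbol B is a non-terminal. Add FIRST(B) \ {ε} = { '*', 'num' }
B is not nullable (ε ∉ FIRST(B)), so stop here.
FIRST(B num y) = { '*', 'num' }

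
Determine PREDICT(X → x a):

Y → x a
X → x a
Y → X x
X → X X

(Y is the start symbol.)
PREDICT(X → x a) = (FIRST(RHS) \ {ε}) ∪ (FOLLOW(X) if ε ∈ FIRST(RHS), i.e. RHS ⇒* ε)
FIRST(x a) = { 'x' }
ε ∉ FIRST(x a), so FOLLOW(X) is not added.
PREDICT(X → x a) = { 'x' }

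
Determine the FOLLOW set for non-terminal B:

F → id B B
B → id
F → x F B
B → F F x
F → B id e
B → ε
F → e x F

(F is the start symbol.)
To compute FOLLOW(B), find every occurrence of B on a right-hand side N → α B β: add FIRST(β) \ {ε}, and if β is empty or nullable also add FOLLOW(N). Iterate to a fixed point.

In F → id B B: B is followed by B, add FIRST(B) \ {ε} = { 'e', 'id', 'x' }
  B is nullable, so also add FOLLOW(F)
In F → id B B: B is at the end, add FOLLOW(F)
In F → x F B: B is at the end, add FOLLOW(F)
In F → B id e: B is followed by id e, add FIRST(id e) \ {ε} = { 'id' }

The FOLLOW sets referred to above (computed the same way, to a fixed point):
  FOLLOW(F) = { $, 'e', 'id', 'x' }

Taking the union: FOLLOW(B) = { $, 'e', 'id', 'x' }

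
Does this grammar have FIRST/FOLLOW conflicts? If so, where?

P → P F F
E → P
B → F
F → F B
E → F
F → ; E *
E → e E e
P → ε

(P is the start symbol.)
Yes. P → P F F with FOLLOW(P) on { ';' }; E → e E e with FOLLOW(E) on { 'e' }

A FIRST/FOLLOW conflict occurs when a non-terminal N has a nullable alternative N → β (β ⇒* ε) and another alternative N → α with FIRST(α) ∩ FOLLOW(N) ≠ ∅: on such a lookahead the parser cannot decide between expanding α and letting N vanish via β.

Nullable non-terminals: E, P.
FIRST sets used below: FIRST(P) = { ';', ε }, FIRST(F) = { ';' }

E: nullable alternative(s) E → P; FOLLOW(E) = { '*', 'e' }
  E → P: FIRST \ {ε} = { ';' } — this is the only nullable alternative, skip
  E → F: FIRST \ {ε} = { ';' } — disjoint from FOLLOW(E)
  E → e E e: FIRST \ {ε} = { 'e' } — overlaps FOLLOW(E) on { 'e' }: CONFLICT

P: nullable alternative(s) P → ε; FOLLOW(P) = { $, '*', ';', 'e' }
  P → P F F: FIRST \ {ε} = { ';' } — overlaps FOLLOW(P) on { ';' }: CONFLICT
  P → ε: FIRST \ {ε} = { } — this is the only nullable alternative, skip

B, F have no nullable alternative, so no FIRST/FOLLOW check is needed there.

So the grammar has 2 FIRST/FOLLOW conflicts (marked CONFLICT above).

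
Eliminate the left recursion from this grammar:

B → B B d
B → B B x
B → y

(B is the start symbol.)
B → y B'
B' → B d B'
B' → B x B'
B' → ε

B is directly left-recursive. The standard transformation for
  A → A α₁ | ... | A α_m | β₁ | ... | β_n
is
  A  → β₁ A' | ... | β_n A'
  A' → α₁ A' | ... | α_m A' | ε

B → y becomes B → y B'
B → B B d becomes B' → B d B'
B → B B x becomes B' → B x B'
Add B' → ε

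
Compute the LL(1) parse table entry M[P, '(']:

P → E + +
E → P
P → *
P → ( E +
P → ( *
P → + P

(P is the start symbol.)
P → E + +, P → ( E +, P → ( *

To find M[P, '('], we find productions for P where '(' is in the predict set (PREDICT(N → α) = (FIRST(α) \ {ε}) ∪ (FOLLOW(N) if α ⇒* ε)).

Relevant sets:
  FIRST(E) = { '(', '*', '+' }

P → E + +: PREDICT = { '(', '*', '+' }
  '(' is in predict set, so this production goes in M[P, '(']
P → *: PREDICT = { '*' }
P → ( E +: PREDICT = { '(' }
  '(' is in predict set, so this production goes in M[P, '(']
P → ( *: PREDICT = { '(' }
  '(' is in predict set, so this production goes in M[P, '(']
P → + P: PREDICT = { '+' }

M[P, '('] = P → E + +, P → ( E +, P → ( *  (a multiply-defined cell — the grammar is not LL(1))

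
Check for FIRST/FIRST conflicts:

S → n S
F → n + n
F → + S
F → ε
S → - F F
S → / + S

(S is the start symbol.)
Productions for S:
  S → n S: FIRST = { 'n' }
  S → - F F: FIRST = { '-' }
  S → / + S: FIRST = { '/' }
Productions for F:
  F → n + n: FIRST = { 'n' }
  F → + S: FIRST = { '+' }
  F → ε: FIRST = { ε }

All alternatives of each non-terminal have pairwise disjoint FIRST sets.

Answer: No FIRST/FIRST conflicts.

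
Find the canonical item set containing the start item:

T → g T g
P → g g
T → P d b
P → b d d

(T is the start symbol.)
{ [P → . b d d], [P → . g g], [T → . P d b], [T → . g T g], [T' → . T] }

First, augment the grammar with T' → T
I₀ = CLOSURE({ [T' → . T] }):
  [T' → . T] has the dot before T: add [T → . g T g], [T → . P d b]
  [T → . P d b] has the dot before P: add [P → . g g], [P → . b d d]
No further items can be added.

I₀ = { [P → . b d d], [P → . g g], [T → . P d b], [T → . g T g], [T' → . T] }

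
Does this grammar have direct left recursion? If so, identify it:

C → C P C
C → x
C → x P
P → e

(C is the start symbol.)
C → C P C: LEFT RECURSIVE (starts with C)
C → x: starts with x
C → x P: starts with x
P → e: starts with e

The grammar has direct left recursion on: C.

Answer: Yes, C is left-recursive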